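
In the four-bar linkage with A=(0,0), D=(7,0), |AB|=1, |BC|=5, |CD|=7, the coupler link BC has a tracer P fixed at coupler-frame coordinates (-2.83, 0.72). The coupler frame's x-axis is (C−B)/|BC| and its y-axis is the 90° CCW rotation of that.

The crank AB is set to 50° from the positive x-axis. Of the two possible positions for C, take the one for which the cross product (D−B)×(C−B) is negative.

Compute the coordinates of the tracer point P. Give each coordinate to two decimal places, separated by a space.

A=(0,0), D=(7.00,0)
B = A + 1.00·(cos50°, sin50°) = (0.6428, 0.7660)
|BD| = 6.4032
circle(B,5.00) ∩ circle(D,7.00): a=1.3275, h=4.8205
  candidates: C₊=(2.5375,5.3931) cross=30.867; C₋=(1.3841,-4.1787) cross=-30.867
  mode - wants cross < 0 → take C=(1.3841,-4.1787) (cross=-30.867)
ex = (C−B)/|BC| = (0.1483,-0.9889); ey = (0.9889,0.1483)
P = B + -2.83·ex + 0.72·ey = (0.9353,3.6715)

0.94 3.67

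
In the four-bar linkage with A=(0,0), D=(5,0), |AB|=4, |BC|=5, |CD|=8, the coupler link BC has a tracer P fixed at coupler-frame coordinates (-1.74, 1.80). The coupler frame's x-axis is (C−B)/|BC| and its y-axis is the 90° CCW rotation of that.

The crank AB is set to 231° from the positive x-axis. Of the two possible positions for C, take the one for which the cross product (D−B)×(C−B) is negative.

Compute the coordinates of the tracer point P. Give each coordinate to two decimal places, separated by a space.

-2.34 -0.61

A=(0,0), D=(5.00,0)
B = A + 4.00·(cos231°, sin231°) = (-2.5173, -3.1086)
|BD| = 8.1347
circle(B,5.00) ∩ circle(D,8.00): a=1.6702, h=4.7128
  candidates: C₊=(-2.7748,1.8848) cross=38.337; C₋=(0.8271,-6.8255) cross=-38.337
  mode - wants cross < 0 → take C=(0.8271,-6.8255) (cross=-38.337)
ex = (C−B)/|BC| = (0.6689,-0.7434); ey = (0.7434,0.6689)
P = B + -1.74·ex + 1.80·ey = (-2.3431,-0.6111)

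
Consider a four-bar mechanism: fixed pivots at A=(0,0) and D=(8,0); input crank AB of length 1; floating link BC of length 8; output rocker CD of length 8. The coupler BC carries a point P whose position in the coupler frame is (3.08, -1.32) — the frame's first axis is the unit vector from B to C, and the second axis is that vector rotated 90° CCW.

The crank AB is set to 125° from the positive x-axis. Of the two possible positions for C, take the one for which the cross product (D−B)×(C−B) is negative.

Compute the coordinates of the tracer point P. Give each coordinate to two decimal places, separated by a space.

-0.35 -2.52

A=(0,0), D=(8.00,0)
B = A + 1.00·(cos125°, sin125°) = (-0.5736, 0.8192)
|BD| = 8.6126
circle(B,8.00) ∩ circle(D,8.00): a=4.3063, h=6.7421
  candidates: C₊=(4.3545,7.1211) cross=58.067; C₋=(3.0720,-6.3019) cross=-58.067
  mode - wants cross < 0 → take C=(3.0720,-6.3019) (cross=-58.067)
ex = (C−B)/|BC| = (0.4557,-0.8901); ey = (0.8901,0.4557)
P = B + 3.08·ex + -1.32·ey = (-0.3450,-2.5240)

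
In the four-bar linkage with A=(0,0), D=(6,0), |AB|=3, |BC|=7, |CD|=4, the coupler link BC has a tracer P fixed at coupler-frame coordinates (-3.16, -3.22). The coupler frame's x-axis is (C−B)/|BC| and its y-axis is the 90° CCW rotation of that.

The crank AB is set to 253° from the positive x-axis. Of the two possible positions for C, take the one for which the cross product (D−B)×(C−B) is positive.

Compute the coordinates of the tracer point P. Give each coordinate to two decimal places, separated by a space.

A=(0,0), D=(6.00,0)
B = A + 3.00·(cos253°, sin253°) = (-0.8771, -2.8689)
|BD| = 7.4515
circle(B,7.00) ∩ circle(D,4.00): a=5.9401, h=3.7034
  candidates: C₊=(3.1792,2.8360) cross=27.596; C₋=(6.0309,-3.9999) cross=-27.596
  mode + wants cross > 0 → take C=(3.1792,2.8360) (cross=27.596)
ex = (C−B)/|BC| = (0.5795,0.8150); ey = (-0.8150,0.5795)
P = B + -3.16·ex + -3.22·ey = (-0.0840,-7.3102)

-0.08 -7.31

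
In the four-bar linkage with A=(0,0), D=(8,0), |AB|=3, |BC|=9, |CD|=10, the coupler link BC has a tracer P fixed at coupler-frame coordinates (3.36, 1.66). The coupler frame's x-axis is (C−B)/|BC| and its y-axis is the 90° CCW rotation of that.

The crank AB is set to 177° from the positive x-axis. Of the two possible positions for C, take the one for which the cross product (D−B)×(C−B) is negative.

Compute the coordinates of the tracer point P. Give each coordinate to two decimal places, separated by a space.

0.13 -1.91

A=(0,0), D=(8.00,0)
B = A + 3.00·(cos177°, sin177°) = (-2.9959, 0.1570)
|BD| = 10.9970
circle(B,9.00) ∩ circle(D,10.00): a=4.6346, h=7.7149
  candidates: C₊=(1.7484,7.8050) cross=84.841; C₋=(1.5281,-7.6233) cross=-84.841
  mode - wants cross < 0 → take C=(1.5281,-7.6233) (cross=-84.841)
ex = (C−B)/|BC| = (0.5027,-0.8645); ey = (0.8645,0.5027)
P = B + 3.36·ex + 1.66·ey = (0.1281,-1.9132)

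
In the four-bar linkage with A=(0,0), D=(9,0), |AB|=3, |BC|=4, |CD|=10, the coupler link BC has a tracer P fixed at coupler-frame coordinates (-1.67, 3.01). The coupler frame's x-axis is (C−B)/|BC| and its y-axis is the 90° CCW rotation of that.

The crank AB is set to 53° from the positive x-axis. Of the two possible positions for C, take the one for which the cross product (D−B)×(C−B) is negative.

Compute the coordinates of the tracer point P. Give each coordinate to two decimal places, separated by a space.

A=(0,0), D=(9.00,0)
B = A + 3.00·(cos53°, sin53°) = (1.8054, 2.3959)
|BD| = 7.5830
circle(B,4.00) ∩ circle(D,10.00): a=-1.7472, h=3.5982
  candidates: C₊=(1.2846,6.3619) cross=27.285; C₋=(-0.9891,-0.4660) cross=-27.285
  mode - wants cross < 0 → take C=(-0.9891,-0.4660) (cross=-27.285)
ex = (C−B)/|BC| = (-0.6986,-0.7155); ey = (0.7155,-0.6986)
P = B + -1.67·ex + 3.01·ey = (5.1257,1.4878)

5.13 1.49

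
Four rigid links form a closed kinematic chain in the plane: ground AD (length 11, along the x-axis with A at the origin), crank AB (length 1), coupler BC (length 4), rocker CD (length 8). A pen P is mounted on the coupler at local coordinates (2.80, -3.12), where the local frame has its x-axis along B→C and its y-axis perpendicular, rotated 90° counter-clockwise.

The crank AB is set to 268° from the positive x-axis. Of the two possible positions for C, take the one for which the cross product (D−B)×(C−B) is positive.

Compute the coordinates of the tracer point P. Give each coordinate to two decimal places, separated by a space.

4.09 -1.76

A=(0,0), D=(11.00,0)
B = A + 1.00·(cos268°, sin268°) = (-0.0349, -0.9994)
|BD| = 11.0801
circle(B,4.00) ∩ circle(D,8.00): a=3.3740, h=2.1486
  candidates: C₊=(3.1315,1.4447) cross=23.806; C₋=(3.5191,-2.8349) cross=-23.806
  mode + wants cross > 0 → take C=(3.1315,1.4447) (cross=23.806)
ex = (C−B)/|BC| = (0.7916,0.6110); ey = (-0.6110,0.7916)
P = B + 2.80·ex + -3.12·ey = (4.0880,-1.7583)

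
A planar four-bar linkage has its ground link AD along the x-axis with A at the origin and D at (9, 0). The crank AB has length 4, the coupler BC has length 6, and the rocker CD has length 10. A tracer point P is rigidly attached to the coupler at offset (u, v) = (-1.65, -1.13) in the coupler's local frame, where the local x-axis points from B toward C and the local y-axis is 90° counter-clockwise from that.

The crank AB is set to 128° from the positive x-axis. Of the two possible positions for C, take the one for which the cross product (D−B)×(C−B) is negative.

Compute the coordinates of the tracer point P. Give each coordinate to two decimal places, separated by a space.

-4.04 4.39

A=(0,0), D=(9.00,0)
B = A + 4.00·(cos128°, sin128°) = (-2.4626, 3.1520)
|BD| = 11.8881
circle(B,6.00) ∩ circle(D,10.00): a=3.2523, h=5.0421
  candidates: C₊=(2.0101,7.1513) cross=59.941; C₋=(-0.6636,-2.5719) cross=-59.941
  mode - wants cross < 0 → take C=(-0.6636,-2.5719) (cross=-59.941)
ex = (C−B)/|BC| = (0.2998,-0.9540); ey = (0.9540,0.2998)
P = B + -1.65·ex + -1.13·ey = (-4.0354,4.3873)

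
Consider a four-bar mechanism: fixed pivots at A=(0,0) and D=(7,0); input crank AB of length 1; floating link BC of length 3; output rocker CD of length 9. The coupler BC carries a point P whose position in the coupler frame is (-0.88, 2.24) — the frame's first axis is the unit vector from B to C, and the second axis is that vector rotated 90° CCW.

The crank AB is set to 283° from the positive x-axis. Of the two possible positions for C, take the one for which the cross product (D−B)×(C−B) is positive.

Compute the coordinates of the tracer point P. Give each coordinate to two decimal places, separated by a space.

A=(0,0), D=(7.00,0)
B = A + 1.00·(cos283°, sin283°) = (0.2250, -0.9744)
|BD| = 6.8448
circle(B,3.00) ∩ circle(D,9.00): a=-1.8371, h=2.3717
  candidates: C₊=(-1.9311,1.1117) cross=16.234; C₋=(-1.2558,-3.5834) cross=-16.234
  mode + wants cross > 0 → take C=(-1.9311,1.1117) (cross=16.234)
ex = (C−B)/|BC| = (-0.7187,0.6953); ey = (-0.6953,-0.7187)
P = B + -0.88·ex + 2.24·ey = (-0.7002,-3.1961)

-0.70 -3.20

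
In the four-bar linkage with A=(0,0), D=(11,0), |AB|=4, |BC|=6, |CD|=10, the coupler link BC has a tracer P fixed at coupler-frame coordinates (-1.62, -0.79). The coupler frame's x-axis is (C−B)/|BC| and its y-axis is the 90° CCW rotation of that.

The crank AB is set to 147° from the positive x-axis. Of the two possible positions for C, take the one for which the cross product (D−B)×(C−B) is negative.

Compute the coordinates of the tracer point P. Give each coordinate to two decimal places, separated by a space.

-5.09 2.65

A=(0,0), D=(11.00,0)
B = A + 4.00·(cos147°, sin147°) = (-3.3547, 2.1786)
|BD| = 14.5191
circle(B,6.00) ∩ circle(D,10.00): a=5.0555, h=3.2314
  candidates: C₊=(2.1285,4.6148) cross=46.916; C₋=(1.1588,-1.7748) cross=-46.916
  mode - wants cross < 0 → take C=(1.1588,-1.7748) (cross=-46.916)
ex = (C−B)/|BC| = (0.7522,-0.6589); ey = (0.6589,0.7522)
P = B + -1.62·ex + -0.79·ey = (-5.0938,2.6517)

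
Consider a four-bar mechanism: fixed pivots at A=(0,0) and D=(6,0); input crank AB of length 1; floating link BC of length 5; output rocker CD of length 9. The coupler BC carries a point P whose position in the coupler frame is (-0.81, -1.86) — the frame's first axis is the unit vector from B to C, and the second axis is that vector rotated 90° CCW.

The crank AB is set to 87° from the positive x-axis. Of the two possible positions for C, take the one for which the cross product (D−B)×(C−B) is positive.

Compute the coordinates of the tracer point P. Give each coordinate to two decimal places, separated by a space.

A=(0,0), D=(6.00,0)
B = A + 1.00·(cos87°, sin87°) = (0.0523, 0.9986)
|BD| = 6.0309
circle(B,5.00) ∩ circle(D,9.00): a=-1.6273, h=4.7278
  candidates: C₊=(-0.7696,5.9306) cross=28.513; C₋=(-2.3353,-3.3944) cross=-28.513
  mode + wants cross > 0 → take C=(-0.7696,5.9306) (cross=28.513)
ex = (C−B)/|BC| = (-0.1644,0.9864); ey = (-0.9864,-0.1644)
P = B + -0.81·ex + -1.86·ey = (2.0202,0.5054)

2.02 0.51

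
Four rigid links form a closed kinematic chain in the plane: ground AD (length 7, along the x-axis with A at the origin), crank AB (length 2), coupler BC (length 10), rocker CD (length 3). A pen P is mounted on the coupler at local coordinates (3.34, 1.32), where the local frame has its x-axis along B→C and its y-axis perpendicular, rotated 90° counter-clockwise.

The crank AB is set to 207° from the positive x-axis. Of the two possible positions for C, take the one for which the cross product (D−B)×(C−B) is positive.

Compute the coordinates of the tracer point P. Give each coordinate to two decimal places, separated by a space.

0.79 1.60

A=(0,0), D=(7.00,0)
B = A + 2.00·(cos207°, sin207°) = (-1.7820, -0.9080)
|BD| = 8.8288
circle(B,10.00) ∩ circle(D,3.00): a=9.5680, h=2.9075
  candidates: C₊=(7.4362,2.9681) cross=25.670; C₋=(8.0343,-2.8161) cross=-25.670
  mode + wants cross > 0 → take C=(7.4362,2.9681) (cross=25.670)
ex = (C−B)/|BC| = (0.9218,0.3876); ey = (-0.3876,0.9218)
P = B + 3.34·ex + 1.32·ey = (0.7852,1.6034)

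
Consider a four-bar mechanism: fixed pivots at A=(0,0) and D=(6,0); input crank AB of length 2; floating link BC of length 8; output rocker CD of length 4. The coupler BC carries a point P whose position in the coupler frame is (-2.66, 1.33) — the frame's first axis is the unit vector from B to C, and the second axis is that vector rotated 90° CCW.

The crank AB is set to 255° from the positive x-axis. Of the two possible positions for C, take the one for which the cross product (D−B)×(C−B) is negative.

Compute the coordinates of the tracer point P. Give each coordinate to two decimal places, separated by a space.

-2.79 -0.02

A=(0,0), D=(6.00,0)
B = A + 2.00·(cos255°, sin255°) = (-0.5176, -1.9319)
|BD| = 6.7979
circle(B,8.00) ∩ circle(D,4.00): a=6.9295, h=3.9978
  candidates: C₊=(4.9900,3.8704) cross=27.177; C₋=(7.2622,-3.7956) cross=-27.177
  mode - wants cross < 0 → take C=(7.2622,-3.7956) (cross=-27.177)
ex = (C−B)/|BC| = (0.9725,-0.2330); ey = (0.2330,0.9725)
P = B + -2.66·ex + 1.33·ey = (-2.7946,-0.0187)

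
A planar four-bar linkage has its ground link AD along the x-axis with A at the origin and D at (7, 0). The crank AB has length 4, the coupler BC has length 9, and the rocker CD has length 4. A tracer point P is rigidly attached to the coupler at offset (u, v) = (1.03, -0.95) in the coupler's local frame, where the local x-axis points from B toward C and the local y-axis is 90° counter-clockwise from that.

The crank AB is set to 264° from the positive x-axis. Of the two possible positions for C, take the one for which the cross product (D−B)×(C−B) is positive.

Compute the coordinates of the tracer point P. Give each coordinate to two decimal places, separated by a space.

A=(0,0), D=(7.00,0)
B = A + 4.00·(cos264°, sin264°) = (-0.4181, -3.9781)
|BD| = 8.4175
circle(B,9.00) ∩ circle(D,4.00): a=8.0698, h=3.9849
  candidates: C₊=(4.8103,3.3474) cross=33.542; C₋=(8.5768,-3.6761) cross=-33.542
  mode + wants cross > 0 → take C=(4.8103,3.3474) (cross=33.542)
ex = (C−B)/|BC| = (0.5809,0.8139); ey = (-0.8139,0.5809)
P = B + 1.03·ex + -0.95·ey = (0.9535,-3.6916)

0.95 -3.69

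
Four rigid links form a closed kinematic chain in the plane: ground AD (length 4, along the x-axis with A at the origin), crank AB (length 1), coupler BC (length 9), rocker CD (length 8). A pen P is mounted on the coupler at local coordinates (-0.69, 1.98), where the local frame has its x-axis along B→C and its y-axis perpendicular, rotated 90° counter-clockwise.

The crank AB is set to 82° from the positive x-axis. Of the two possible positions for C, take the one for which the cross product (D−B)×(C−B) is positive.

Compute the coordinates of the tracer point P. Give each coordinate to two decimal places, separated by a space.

-1.80 1.79

A=(0,0), D=(4.00,0)
B = A + 1.00·(cos82°, sin82°) = (0.1392, 0.9903)
|BD| = 3.9858
circle(B,9.00) ∩ circle(D,8.00): a=4.1255, h=7.9988
  candidates: C₊=(6.1226,7.7133) cross=31.882; C₋=(2.1480,-7.7827) cross=-31.882
  mode + wants cross > 0 → take C=(6.1226,7.7133) (cross=31.882)
ex = (C−B)/|BC| = (0.6648,0.7470); ey = (-0.7470,0.6648)
P = B + -0.69·ex + 1.98·ey = (-1.7986,1.7912)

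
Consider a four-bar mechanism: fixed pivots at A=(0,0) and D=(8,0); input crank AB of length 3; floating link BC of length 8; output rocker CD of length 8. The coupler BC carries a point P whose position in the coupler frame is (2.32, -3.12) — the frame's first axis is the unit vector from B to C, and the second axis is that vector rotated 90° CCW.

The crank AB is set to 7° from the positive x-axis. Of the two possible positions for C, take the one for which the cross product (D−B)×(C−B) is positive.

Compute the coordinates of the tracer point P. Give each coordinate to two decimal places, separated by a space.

6.75 1.31

A=(0,0), D=(8.00,0)
B = A + 3.00·(cos7°, sin7°) = (2.9776, 0.3656)
|BD| = 5.0357
circle(B,8.00) ∩ circle(D,8.00): a=2.5178, h=7.5935
  candidates: C₊=(6.0401,7.7562) cross=38.238; C₋=(4.9375,-7.3906) cross=-38.238
  mode + wants cross > 0 → take C=(6.0401,7.7562) (cross=38.238)
ex = (C−B)/|BC| = (0.3828,0.9238); ey = (-0.9238,0.3828)
P = B + 2.32·ex + -3.12·ey = (6.7481,1.3145)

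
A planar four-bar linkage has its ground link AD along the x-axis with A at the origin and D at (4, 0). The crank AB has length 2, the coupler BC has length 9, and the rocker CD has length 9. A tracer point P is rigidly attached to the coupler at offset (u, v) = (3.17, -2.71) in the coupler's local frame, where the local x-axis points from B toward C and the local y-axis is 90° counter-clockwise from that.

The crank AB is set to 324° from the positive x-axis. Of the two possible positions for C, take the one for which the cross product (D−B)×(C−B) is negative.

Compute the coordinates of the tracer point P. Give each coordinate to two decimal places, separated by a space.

A=(0,0), D=(4.00,0)
B = A + 2.00·(cos324°, sin324°) = (1.6180, -1.1756)
|BD| = 2.6563
circle(B,9.00) ∩ circle(D,9.00): a=1.3281, h=8.9015
  candidates: C₊=(-1.1305,7.3945) cross=23.645; C₋=(6.7485,-8.5700) cross=-23.645
  mode - wants cross < 0 → take C=(6.7485,-8.5700) (cross=-23.645)
ex = (C−B)/|BC| = (0.5701,-0.8216); ey = (0.8216,0.5701)
P = B + 3.17·ex + -2.71·ey = (1.1985,-5.3249)

1.20 -5.32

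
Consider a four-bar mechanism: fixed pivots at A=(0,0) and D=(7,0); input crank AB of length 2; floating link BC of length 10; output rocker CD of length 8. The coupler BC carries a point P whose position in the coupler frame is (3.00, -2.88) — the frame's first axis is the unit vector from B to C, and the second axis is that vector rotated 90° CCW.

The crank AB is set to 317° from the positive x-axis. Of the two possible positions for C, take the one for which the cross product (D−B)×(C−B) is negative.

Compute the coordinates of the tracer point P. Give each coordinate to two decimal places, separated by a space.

1.96 -5.49

A=(0,0), D=(7.00,0)
B = A + 2.00·(cos317°, sin317°) = (1.4627, -1.3640)
|BD| = 5.7028
circle(B,10.00) ∩ circle(D,8.00): a=6.0077, h=7.9942
  candidates: C₊=(5.3840,7.8351) cross=45.589; C₋=(9.2081,-7.6892) cross=-45.589
  mode - wants cross < 0 → take C=(9.2081,-7.6892) (cross=-45.589)
ex = (C−B)/|BC| = (0.7745,-0.6325); ey = (0.6325,0.7745)
P = B + 3.00·ex + -2.88·ey = (1.9647,-5.4922)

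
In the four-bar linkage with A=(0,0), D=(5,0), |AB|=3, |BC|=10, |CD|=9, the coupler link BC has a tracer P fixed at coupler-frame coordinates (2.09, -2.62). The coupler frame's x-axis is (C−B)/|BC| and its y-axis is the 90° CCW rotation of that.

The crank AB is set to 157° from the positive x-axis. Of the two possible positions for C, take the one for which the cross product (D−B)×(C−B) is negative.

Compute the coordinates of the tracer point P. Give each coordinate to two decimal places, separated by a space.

A=(0,0), D=(5.00,0)
B = A + 3.00·(cos157°, sin157°) = (-2.7615, 1.1722)
|BD| = 7.8495
circle(B,10.00) ∩ circle(D,9.00): a=5.1350, h=8.5809
  candidates: C₊=(3.5973,8.8900) cross=67.356; C₋=(1.0345,-8.0793) cross=-67.356
  mode - wants cross < 0 → take C=(1.0345,-8.0793) (cross=-67.356)
ex = (C−B)/|BC| = (0.3796,-0.9251); ey = (0.9251,0.3796)
P = B + 2.09·ex + -2.62·ey = (-4.3920,-1.7559)

-4.39 -1.76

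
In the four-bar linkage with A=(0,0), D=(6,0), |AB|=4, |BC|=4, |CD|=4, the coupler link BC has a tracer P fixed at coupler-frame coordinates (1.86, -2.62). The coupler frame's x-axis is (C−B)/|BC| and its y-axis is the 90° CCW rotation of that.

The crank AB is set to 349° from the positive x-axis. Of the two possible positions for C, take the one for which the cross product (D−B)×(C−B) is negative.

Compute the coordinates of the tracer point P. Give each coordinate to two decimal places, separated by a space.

2.91 -3.81

A=(0,0), D=(6.00,0)
B = A + 4.00·(cos349°, sin349°) = (3.9265, -0.7632)
|BD| = 2.2095
circle(B,4.00) ∩ circle(D,4.00): a=1.1048, h=3.8444
  candidates: C₊=(3.6353,3.2261) cross=8.494; C₋=(6.2912,-3.9894) cross=-8.494
  mode - wants cross < 0 → take C=(6.2912,-3.9894) (cross=-8.494)
ex = (C−B)/|BC| = (0.5912,-0.8065); ey = (0.8065,0.5912)
P = B + 1.86·ex + -2.62·ey = (2.9130,-3.8123)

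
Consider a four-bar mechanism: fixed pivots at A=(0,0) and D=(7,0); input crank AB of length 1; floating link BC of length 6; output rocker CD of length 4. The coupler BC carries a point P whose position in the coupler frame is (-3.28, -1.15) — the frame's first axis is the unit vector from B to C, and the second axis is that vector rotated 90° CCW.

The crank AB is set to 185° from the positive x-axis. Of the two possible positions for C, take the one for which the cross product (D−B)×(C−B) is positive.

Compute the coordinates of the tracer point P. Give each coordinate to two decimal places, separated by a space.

-3.28 -2.71

A=(0,0), D=(7.00,0)
B = A + 1.00·(cos185°, sin185°) = (-0.9962, -0.0872)
|BD| = 7.9967
circle(B,6.00) ∩ circle(D,4.00): a=5.2489, h=2.9068
  candidates: C₊=(4.2207,2.8767) cross=23.245; C₋=(4.2840,-2.9366) cross=-23.245
  mode + wants cross > 0 → take C=(4.2207,2.8767) (cross=23.245)
ex = (C−B)/|BC| = (0.8695,0.4940); ey = (-0.4940,0.8695)
P = B + -3.28·ex + -1.15·ey = (-3.2800,-2.7073)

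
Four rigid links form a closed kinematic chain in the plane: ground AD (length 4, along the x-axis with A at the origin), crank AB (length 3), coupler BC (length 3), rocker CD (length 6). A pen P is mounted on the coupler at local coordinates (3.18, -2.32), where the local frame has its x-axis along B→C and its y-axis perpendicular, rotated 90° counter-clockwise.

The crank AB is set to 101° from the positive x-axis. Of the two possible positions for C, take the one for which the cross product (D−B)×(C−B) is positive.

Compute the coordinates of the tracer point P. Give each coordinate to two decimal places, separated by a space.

3.20 4.07

A=(0,0), D=(4.00,0)
B = A + 3.00·(cos101°, sin101°) = (-0.5724, 2.9449)
|BD| = 5.4387
circle(B,3.00) ∩ circle(D,6.00): a=0.2371, h=2.9906
  candidates: C₊=(1.2463,5.3308) cross=16.265; C₋=(-1.9924,0.3022) cross=-16.265
  mode + wants cross > 0 → take C=(1.2463,5.3308) (cross=16.265)
ex = (C−B)/|BC| = (0.6062,0.7953); ey = (-0.7953,0.6062)
P = B + 3.18·ex + -2.32·ey = (3.2005,4.0675)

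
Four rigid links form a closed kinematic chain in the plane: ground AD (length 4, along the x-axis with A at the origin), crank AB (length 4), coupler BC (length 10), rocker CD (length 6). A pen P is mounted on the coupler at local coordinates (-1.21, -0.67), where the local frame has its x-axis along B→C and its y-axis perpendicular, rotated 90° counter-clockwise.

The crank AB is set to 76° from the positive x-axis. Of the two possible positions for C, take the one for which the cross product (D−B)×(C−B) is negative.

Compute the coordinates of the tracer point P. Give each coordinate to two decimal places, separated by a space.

A=(0,0), D=(4.00,0)
B = A + 4.00·(cos76°, sin76°) = (0.9677, 3.8812)
|BD| = 4.9253
circle(B,10.00) ∩ circle(D,6.00): a=8.9597, h=4.4411
  candidates: C₊=(9.9835,-0.4450) cross=21.874; C₋=(2.9842,-5.9134) cross=-21.874
  mode - wants cross < 0 → take C=(2.9842,-5.9134) (cross=-21.874)
ex = (C−B)/|BC| = (0.2017,-0.9795); ey = (0.9795,0.2017)
P = B + -1.21·ex + -0.67·ey = (0.0675,4.9312)

0.07 4.93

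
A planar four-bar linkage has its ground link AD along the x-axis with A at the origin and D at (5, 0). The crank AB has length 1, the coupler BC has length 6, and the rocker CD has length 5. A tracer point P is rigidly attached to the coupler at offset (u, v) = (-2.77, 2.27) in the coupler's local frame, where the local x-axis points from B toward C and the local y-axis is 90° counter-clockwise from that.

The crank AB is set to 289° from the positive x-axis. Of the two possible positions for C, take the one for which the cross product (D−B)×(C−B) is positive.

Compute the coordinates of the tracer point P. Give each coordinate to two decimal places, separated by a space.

A=(0,0), D=(5.00,0)
B = A + 1.00·(cos289°, sin289°) = (0.3256, -0.9455)
|BD| = 4.7691
circle(B,6.00) ∩ circle(D,5.00): a=3.5378, h=4.8460
  candidates: C₊=(2.8324,4.5057) cross=23.111; C₋=(4.7539,-4.9939) cross=-23.111
  mode + wants cross > 0 → take C=(2.8324,4.5057) (cross=23.111)
ex = (C−B)/|BC| = (0.4178,0.9085); ey = (-0.9085,0.4178)
P = B + -2.77·ex + 2.27·ey = (-2.8941,-2.5138)

-2.89 -2.51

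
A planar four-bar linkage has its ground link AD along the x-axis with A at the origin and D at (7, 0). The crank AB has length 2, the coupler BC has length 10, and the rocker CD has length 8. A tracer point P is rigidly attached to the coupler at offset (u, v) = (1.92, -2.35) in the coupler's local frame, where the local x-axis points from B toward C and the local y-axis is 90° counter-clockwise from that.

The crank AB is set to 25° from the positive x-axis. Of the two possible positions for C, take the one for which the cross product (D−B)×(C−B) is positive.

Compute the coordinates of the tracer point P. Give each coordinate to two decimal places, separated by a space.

A=(0,0), D=(7.00,0)
B = A + 2.00·(cos25°, sin25°) = (1.8126, 0.8452)
|BD| = 5.2558
circle(B,10.00) ∩ circle(D,8.00): a=6.0527, h=7.9602
  candidates: C₊=(9.0667,7.7284) cross=41.837; C₋=(6.5064,-7.9848) cross=-41.837
  mode + wants cross > 0 → take C=(9.0667,7.7284) (cross=41.837)
ex = (C−B)/|BC| = (0.7254,0.6883); ey = (-0.6883,0.7254)
P = B + 1.92·ex + -2.35·ey = (4.8229,0.4621)

4.82 0.46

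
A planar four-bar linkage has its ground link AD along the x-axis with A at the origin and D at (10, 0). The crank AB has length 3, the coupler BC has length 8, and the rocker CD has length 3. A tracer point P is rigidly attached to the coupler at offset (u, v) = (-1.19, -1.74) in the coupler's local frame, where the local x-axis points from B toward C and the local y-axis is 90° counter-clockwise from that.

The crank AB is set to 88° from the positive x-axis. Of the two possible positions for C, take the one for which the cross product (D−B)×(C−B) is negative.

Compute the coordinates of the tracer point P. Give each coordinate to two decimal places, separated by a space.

-1.77 2.04

A=(0,0), D=(10.00,0)
B = A + 3.00·(cos88°, sin88°) = (0.1047, 2.9982)
|BD| = 10.3395
circle(B,8.00) ∩ circle(D,3.00): a=7.8295, h=1.6430
  candidates: C₊=(8.0742,2.3003) cross=16.988; C₋=(7.1213,-0.8446) cross=-16.988
  mode - wants cross < 0 → take C=(7.1213,-0.8446) (cross=-16.988)
ex = (C−B)/|BC| = (0.8771,-0.4803); ey = (0.4803,0.8771)
P = B + -1.19·ex + -1.74·ey = (-1.7748,2.0437)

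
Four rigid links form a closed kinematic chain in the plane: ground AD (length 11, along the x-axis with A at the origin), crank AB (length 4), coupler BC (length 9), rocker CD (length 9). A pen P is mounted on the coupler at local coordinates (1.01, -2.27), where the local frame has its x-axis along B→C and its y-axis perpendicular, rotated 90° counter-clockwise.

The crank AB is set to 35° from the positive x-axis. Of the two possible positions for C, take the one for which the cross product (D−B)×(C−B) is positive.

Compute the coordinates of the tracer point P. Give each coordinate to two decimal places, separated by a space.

A=(0,0), D=(11.00,0)
B = A + 4.00·(cos35°, sin35°) = (3.2766, 2.2943)
|BD| = 8.0570
circle(B,9.00) ∩ circle(D,9.00): a=4.0285, h=8.0481
  candidates: C₊=(9.4301,8.8620) cross=64.843; C₋=(4.8465,-6.5677) cross=-64.843
  mode + wants cross > 0 → take C=(9.4301,8.8620) (cross=64.843)
ex = (C−B)/|BC| = (0.6837,0.7297); ey = (-0.7297,0.6837)
P = B + 1.01·ex + -2.27·ey = (5.6237,1.4793)

5.62 1.48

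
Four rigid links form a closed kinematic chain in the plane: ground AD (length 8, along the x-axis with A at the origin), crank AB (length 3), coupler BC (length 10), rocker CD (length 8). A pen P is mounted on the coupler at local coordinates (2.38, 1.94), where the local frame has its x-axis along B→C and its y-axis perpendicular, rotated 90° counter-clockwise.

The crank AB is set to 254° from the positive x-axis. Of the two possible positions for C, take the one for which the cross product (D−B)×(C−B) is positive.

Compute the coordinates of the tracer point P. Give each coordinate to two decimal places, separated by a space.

-1.68 0.07

A=(0,0), D=(8.00,0)
B = A + 3.00·(cos254°, sin254°) = (-0.8269, -2.8838)
|BD| = 9.2860
circle(B,10.00) ∩ circle(D,8.00): a=6.5814, h=7.5289
  candidates: C₊=(3.0910,6.3168) cross=69.914; C₋=(7.7672,-7.9966) cross=-69.914
  mode + wants cross > 0 → take C=(3.0910,6.3168) (cross=69.914)
ex = (C−B)/|BC| = (0.3918,0.9201); ey = (-0.9201,0.3918)
P = B + 2.38·ex + 1.94·ey = (-1.6794,0.0660)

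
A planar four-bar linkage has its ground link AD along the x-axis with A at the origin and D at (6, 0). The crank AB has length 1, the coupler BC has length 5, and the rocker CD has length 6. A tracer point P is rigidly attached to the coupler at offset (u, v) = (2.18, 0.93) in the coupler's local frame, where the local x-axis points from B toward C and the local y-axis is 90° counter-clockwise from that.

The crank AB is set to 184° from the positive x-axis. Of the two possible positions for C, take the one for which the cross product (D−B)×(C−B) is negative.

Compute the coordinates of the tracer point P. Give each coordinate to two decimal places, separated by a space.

0.98 -1.38

A=(0,0), D=(6.00,0)
B = A + 1.00·(cos184°, sin184°) = (-0.9976, -0.0698)
|BD| = 6.9979
circle(B,5.00) ∩ circle(D,6.00): a=2.7130, h=4.2000
  candidates: C₊=(1.6734,4.1570) cross=29.391; C₋=(1.7572,-4.2425) cross=-29.391
  mode - wants cross < 0 → take C=(1.7572,-4.2425) (cross=-29.391)
ex = (C−B)/|BC| = (0.5509,-0.8345); ey = (0.8345,0.5509)
P = B + 2.18·ex + 0.93·ey = (0.9796,-1.3767)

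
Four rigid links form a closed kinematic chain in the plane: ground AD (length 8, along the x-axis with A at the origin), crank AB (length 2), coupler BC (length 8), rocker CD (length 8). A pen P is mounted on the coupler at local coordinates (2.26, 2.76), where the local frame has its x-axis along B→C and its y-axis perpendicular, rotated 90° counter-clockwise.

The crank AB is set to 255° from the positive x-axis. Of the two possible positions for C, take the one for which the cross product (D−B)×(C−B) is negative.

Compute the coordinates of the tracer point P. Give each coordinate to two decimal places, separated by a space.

A=(0,0), D=(8.00,0)
B = A + 2.00·(cos255°, sin255°) = (-0.5176, -1.9319)
|BD| = 8.7340
circle(B,8.00) ∩ circle(D,8.00): a=4.3670, h=6.7029
  candidates: C₊=(2.2586,5.5710) cross=58.543; C₋=(5.2238,-7.5028) cross=-58.543
  mode - wants cross < 0 → take C=(5.2238,-7.5028) (cross=-58.543)
ex = (C−B)/|BC| = (0.7177,-0.6964); ey = (0.6964,0.7177)
P = B + 2.26·ex + 2.76·ey = (3.0263,-1.5249)

3.03 -1.52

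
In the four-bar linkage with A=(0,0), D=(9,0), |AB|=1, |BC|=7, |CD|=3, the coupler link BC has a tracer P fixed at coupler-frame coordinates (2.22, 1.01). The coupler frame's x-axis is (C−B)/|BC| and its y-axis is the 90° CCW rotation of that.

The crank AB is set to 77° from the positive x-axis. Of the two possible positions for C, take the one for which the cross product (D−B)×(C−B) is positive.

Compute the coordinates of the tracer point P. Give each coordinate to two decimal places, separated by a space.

2.21 2.39

A=(0,0), D=(9.00,0)
B = A + 1.00·(cos77°, sin77°) = (0.2250, 0.9744)
|BD| = 8.8290
circle(B,7.00) ∩ circle(D,3.00): a=6.6798, h=2.0930
  candidates: C₊=(7.0949,2.3175) cross=18.479; C₋=(6.6329,-1.8431) cross=-18.479
  mode + wants cross > 0 → take C=(7.0949,2.3175) (cross=18.479)
ex = (C−B)/|BC| = (0.9814,0.1919); ey = (-0.1919,0.9814)
P = B + 2.22·ex + 1.01·ey = (2.2099,2.3916)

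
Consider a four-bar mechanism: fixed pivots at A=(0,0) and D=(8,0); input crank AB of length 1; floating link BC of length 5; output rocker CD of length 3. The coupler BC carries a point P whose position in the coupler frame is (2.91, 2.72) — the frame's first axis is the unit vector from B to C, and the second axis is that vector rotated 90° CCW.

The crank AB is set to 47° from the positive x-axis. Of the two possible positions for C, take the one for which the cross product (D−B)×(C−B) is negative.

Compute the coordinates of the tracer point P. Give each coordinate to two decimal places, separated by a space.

4.43 2.08

A=(0,0), D=(8.00,0)
B = A + 1.00·(cos47°, sin47°) = (0.6820, 0.7314)
|BD| = 7.3545
circle(B,5.00) ∩ circle(D,3.00): a=4.7650, h=1.5148
  candidates: C₊=(5.5740,1.7648) cross=11.141; C₋=(5.2727,-1.2498) cross=-11.141
  mode - wants cross < 0 → take C=(5.2727,-1.2498) (cross=-11.141)
ex = (C−B)/|BC| = (0.9181,-0.3962); ey = (0.3962,0.9181)
P = B + 2.91·ex + 2.72·ey = (4.4316,2.0757)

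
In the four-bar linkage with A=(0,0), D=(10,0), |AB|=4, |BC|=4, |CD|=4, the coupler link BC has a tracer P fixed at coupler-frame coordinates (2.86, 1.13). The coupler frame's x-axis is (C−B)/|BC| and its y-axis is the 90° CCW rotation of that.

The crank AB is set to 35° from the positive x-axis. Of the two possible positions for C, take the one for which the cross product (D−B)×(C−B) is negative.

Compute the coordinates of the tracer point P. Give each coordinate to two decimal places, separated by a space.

6.07 1.01

A=(0,0), D=(10.00,0)
B = A + 4.00·(cos35°, sin35°) = (3.2766, 2.2943)
|BD| = 7.1041
circle(B,4.00) ∩ circle(D,4.00): a=3.5520, h=1.8393
  candidates: C₊=(7.2323,2.8879) cross=13.067; C₋=(6.0443,-0.5936) cross=-13.067
  mode - wants cross < 0 → take C=(6.0443,-0.5936) (cross=-13.067)
ex = (C−B)/|BC| = (0.6919,-0.7220); ey = (0.7220,0.6919)
P = B + 2.86·ex + 1.13·ey = (6.0713,1.0113)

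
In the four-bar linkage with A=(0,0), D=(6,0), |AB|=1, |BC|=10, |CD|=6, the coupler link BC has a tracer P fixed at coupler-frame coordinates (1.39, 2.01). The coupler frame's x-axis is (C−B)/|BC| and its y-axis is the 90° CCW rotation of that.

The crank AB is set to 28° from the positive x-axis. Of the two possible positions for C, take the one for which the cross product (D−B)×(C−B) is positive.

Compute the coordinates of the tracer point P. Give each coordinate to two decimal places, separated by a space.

1.37 2.86

A=(0,0), D=(6.00,0)
B = A + 1.00·(cos28°, sin28°) = (0.8829, 0.4695)
|BD| = 5.1385
circle(B,10.00) ∩ circle(D,6.00): a=8.7967, h=4.7558
  candidates: C₊=(10.0774,4.4017) cross=24.438; C₋=(9.2084,-5.0701) cross=-24.438
  mode + wants cross > 0 → take C=(10.0774,4.4017) (cross=24.438)
ex = (C−B)/|BC| = (0.9194,0.3932); ey = (-0.3932,0.9194)
P = B + 1.39·ex + 2.01·ey = (1.3706,2.8641)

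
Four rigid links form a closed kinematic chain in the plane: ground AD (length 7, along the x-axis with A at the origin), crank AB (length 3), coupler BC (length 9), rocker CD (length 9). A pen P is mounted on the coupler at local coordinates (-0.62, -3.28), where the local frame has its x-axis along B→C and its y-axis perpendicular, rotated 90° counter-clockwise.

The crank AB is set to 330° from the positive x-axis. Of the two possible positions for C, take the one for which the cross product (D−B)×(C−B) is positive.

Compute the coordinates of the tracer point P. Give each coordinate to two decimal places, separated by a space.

5.91 -1.90

A=(0,0), D=(7.00,0)
B = A + 3.00·(cos330°, sin330°) = (2.5981, -1.5000)
|BD| = 4.6505
circle(B,9.00) ∩ circle(D,9.00): a=2.3252, h=8.6944
  candidates: C₊=(1.9947,7.4797) cross=40.433; C₋=(7.6034,-8.9797) cross=-40.433
  mode + wants cross > 0 → take C=(1.9947,7.4797) (cross=40.433)
ex = (C−B)/|BC| = (-0.0670,0.9977); ey = (-0.9977,-0.0670)
P = B + -0.62·ex + -3.28·ey = (5.9123,-1.8987)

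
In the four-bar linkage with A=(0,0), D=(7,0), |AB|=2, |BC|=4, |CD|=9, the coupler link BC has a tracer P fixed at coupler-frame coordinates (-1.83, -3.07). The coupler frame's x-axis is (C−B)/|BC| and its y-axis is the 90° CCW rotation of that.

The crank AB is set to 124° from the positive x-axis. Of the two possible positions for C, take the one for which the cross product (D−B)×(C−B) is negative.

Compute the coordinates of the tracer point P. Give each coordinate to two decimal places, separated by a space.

-3.89 3.92

A=(0,0), D=(7.00,0)
B = A + 2.00·(cos124°, sin124°) = (-1.1184, 1.6581)
|BD| = 8.2860
circle(B,4.00) ∩ circle(D,9.00): a=0.2207, h=3.9939
  candidates: C₊=(-0.1029,5.5270) cross=33.093; C₋=(-1.7014,-2.2992) cross=-33.093
  mode - wants cross < 0 → take C=(-1.7014,-2.2992) (cross=-33.093)
ex = (C−B)/|BC| = (-0.1457,-0.9893); ey = (0.9893,-0.1457)
P = B + -1.83·ex + -3.07·ey = (-3.8889,3.9160)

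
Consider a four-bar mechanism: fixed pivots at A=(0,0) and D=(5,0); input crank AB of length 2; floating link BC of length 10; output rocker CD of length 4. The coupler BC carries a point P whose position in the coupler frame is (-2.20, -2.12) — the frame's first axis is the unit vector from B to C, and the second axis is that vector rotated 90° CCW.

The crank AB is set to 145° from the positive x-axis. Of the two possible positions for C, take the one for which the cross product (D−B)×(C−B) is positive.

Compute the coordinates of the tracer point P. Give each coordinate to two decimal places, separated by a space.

A=(0,0), D=(5.00,0)
B = A + 2.00·(cos145°, sin145°) = (-1.6383, 1.1472)
|BD| = 6.7367
circle(B,10.00) ∩ circle(D,4.00): a=9.6029, h=2.7902
  candidates: C₊=(8.2994,2.2614) cross=18.797; C₋=(7.3492,-3.2375) cross=-18.797
  mode + wants cross > 0 → take C=(8.2994,2.2614) (cross=18.797)
ex = (C−B)/|BC| = (0.9938,0.1114); ey = (-0.1114,0.9938)
P = B + -2.20·ex + -2.12·ey = (-3.5884,-1.2048)

-3.59 -1.20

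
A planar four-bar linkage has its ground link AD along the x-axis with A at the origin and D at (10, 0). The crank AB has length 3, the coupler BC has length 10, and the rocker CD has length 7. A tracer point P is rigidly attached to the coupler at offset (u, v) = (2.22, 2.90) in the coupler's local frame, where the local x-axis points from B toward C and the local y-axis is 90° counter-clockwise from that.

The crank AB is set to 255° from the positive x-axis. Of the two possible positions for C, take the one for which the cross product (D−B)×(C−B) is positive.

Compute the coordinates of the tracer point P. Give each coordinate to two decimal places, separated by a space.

-1.77 0.62

A=(0,0), D=(10.00,0)
B = A + 3.00·(cos255°, sin255°) = (-0.7765, -2.8978)
|BD| = 11.1593
circle(B,10.00) ∩ circle(D,7.00): a=7.8647, h=6.1762
  candidates: C₊=(5.2147,5.1089) cross=68.922; C₋=(8.4223,-6.8199) cross=-68.922
  mode + wants cross > 0 → take C=(5.2147,5.1089) (cross=68.922)
ex = (C−B)/|BC| = (0.5991,0.8007); ey = (-0.8007,0.5991)
P = B + 2.22·ex + 2.90·ey = (-1.7684,0.6171)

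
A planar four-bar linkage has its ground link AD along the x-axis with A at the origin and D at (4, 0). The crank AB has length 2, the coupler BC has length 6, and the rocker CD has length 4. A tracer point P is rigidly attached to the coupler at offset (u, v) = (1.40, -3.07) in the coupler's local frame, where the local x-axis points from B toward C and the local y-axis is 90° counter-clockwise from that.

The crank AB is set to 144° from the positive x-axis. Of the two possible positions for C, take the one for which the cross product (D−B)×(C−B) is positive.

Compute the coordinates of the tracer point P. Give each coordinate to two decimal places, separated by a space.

A=(0,0), D=(4.00,0)
B = A + 2.00·(cos144°, sin144°) = (-1.6180, 1.1756)
|BD| = 5.7397
circle(B,6.00) ∩ circle(D,4.00): a=4.6121, h=3.8378
  candidates: C₊=(3.6823,3.9874) cross=22.028; C₋=(2.1103,-3.5255) cross=-22.028
  mode + wants cross > 0 → take C=(3.6823,3.9874) (cross=22.028)
ex = (C−B)/|BC| = (0.8834,0.4686); ey = (-0.4686,0.8834)
P = B + 1.40·ex + -3.07·ey = (1.0574,-0.8804)

1.06 -0.88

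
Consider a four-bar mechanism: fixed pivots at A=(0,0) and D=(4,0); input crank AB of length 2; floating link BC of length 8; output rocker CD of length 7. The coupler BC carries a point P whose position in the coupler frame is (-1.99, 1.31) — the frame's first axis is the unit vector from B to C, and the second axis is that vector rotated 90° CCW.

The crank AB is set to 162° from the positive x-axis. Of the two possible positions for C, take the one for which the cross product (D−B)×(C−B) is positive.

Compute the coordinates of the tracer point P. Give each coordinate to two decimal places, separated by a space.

A=(0,0), D=(4.00,0)
B = A + 2.00·(cos162°, sin162°) = (-1.9021, 0.6180)
|BD| = 5.9344
circle(B,8.00) ∩ circle(D,7.00): a=4.2310, h=6.7896
  candidates: C₊=(3.0130,6.9301) cross=40.292; C₋=(1.5988,-6.5753) cross=-40.292
  mode + wants cross > 0 → take C=(3.0130,6.9301) (cross=40.292)
ex = (C−B)/|BC| = (0.6144,0.7890); ey = (-0.7890,0.6144)
P = B + -1.99·ex + 1.31·ey = (-4.1583,-0.1472)

-4.16 -0.15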